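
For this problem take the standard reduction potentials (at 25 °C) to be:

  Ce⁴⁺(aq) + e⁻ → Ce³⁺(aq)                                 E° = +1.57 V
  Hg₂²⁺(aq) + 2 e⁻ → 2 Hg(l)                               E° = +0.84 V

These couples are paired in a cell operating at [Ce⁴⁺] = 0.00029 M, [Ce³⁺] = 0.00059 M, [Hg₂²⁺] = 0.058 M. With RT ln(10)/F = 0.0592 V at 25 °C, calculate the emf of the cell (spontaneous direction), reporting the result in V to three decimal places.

Ce⁴⁺/Ce³⁺ is the cathode (higher E°), Hg₂²⁺/Hg the anode: E°cell = +1.57 − (+0.84) = +0.73 V, n = 2.
Overall: 2 Ce⁴⁺(aq) + 2 Hg(l) → 2 Ce³⁺(aq) + Hg₂²⁺(aq)
Q = [Ce³⁺]^2·[Hg₂²⁺] / ([Ce⁴⁺]^2); log Q = -0.620.
E = E° − (0.0592/n) log Q = +0.73 − (0.0592/2)(-0.620) = +0.748 V.

+0.748 V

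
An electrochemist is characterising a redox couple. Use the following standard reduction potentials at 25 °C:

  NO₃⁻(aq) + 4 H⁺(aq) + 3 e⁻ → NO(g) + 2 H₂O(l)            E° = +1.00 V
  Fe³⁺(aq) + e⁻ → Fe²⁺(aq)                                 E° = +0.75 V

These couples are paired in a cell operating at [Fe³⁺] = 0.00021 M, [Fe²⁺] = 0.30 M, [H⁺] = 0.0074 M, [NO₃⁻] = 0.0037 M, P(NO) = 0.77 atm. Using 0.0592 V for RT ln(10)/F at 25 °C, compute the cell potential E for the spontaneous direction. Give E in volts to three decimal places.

NO₃⁻/NO is the cathode (higher E°), Fe³⁺/Fe²⁺ the anode: E°cell = +1.00 − (+0.75) = +0.25 V, n = 3.
Overall: NO₃⁻(aq) + 4 H⁺(aq) + 3 Fe²⁺(aq) → NO(g) + 2 H₂O(l) + 3 Fe³⁺(aq)
Q = P(NO)·[Fe³⁺]^3 / ([NO₃⁻]·[H⁺]^4·[Fe²⁺]^3); log Q = 1.377.
E = E° − (0.0592/n) log Q = +0.25 − (0.0592/3)(1.377) = +0.223 V.

+0.223 V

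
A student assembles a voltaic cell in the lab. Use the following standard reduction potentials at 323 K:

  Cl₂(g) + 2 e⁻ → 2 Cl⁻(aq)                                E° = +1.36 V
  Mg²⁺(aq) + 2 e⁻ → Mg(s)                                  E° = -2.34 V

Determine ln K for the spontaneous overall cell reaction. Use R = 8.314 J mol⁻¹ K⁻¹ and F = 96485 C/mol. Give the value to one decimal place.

265.9

Cathode: Cl₂/Cl⁻; anode: Mg²⁺/Mg. E°cell = (+1.36) − (-2.34) = +3.70 V, with n = 2.
ΔG° = −nFE° = −RT ln K, so ln K = nFE°/(RT) = (2)(96485)(+3.70) / ((8.314)(323)) = 265.876.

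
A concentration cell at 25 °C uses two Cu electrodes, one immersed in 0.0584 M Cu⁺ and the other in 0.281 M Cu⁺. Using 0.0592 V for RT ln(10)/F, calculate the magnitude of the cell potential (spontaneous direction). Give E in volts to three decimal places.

For a concentration cell E°cell = 0. The 0.281 M side is the cathode (reduction is favoured where [Cu⁺] is higher).
With n = 1, E = −(0.0592/1) log([Cu⁺]ₐₙ/[Cu⁺]꜀ₐₜ) = −(0.0592/1) log(0.0584/0.281) = −(0.0592/1)(-0.682) = +0.040 V.

+0.040 V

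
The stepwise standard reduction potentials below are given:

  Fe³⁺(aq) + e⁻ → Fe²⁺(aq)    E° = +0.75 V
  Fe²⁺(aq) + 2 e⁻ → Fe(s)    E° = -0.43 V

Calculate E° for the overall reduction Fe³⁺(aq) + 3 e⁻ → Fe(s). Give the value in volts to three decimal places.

-0.037 V

Adding the free-energy changes (−nFE°) of the two steps gives −n₃FE°₃ = −n₁FE°₁ − n₂FE°₂.
E°₃ = (1×+0.75 + 2×-0.43) / 3 = (-0.110) / 3 = -0.037 V.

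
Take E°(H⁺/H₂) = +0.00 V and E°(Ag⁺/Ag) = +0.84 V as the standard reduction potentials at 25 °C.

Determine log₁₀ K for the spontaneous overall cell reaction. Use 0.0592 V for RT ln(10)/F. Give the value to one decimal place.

28.4

Cathode: Ag⁺/Ag; anode: H⁺/H₂. E°cell = +0.84 V, n = 2.
log K = nE°cell / 0.0592 = (2)(+0.84) / 0.0592 = 28.4.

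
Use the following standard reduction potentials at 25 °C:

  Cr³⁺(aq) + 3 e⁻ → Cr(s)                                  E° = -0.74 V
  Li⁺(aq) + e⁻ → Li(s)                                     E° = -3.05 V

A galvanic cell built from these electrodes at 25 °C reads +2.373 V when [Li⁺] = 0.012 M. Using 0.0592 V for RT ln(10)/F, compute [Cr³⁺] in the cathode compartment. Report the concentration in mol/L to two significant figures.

Cr³⁺/Cr is the cathode, Li⁺/Li the anode: E°cell = +2.31 V, n = 3.
Overall reaction: Cr³⁺(aq) + 3 Li(s) → Cr(s) + 3 Li⁺(aq); Q = [Li⁺]^3/[Cr³⁺]^1.
From E = E° − (0.0592/n) log Q: log Q = (E° − E)·n/0.0592 = (+2.31 − (+2.373))·3/0.0592 = -3.1926.
So 1·log[Cr³⁺] = 3·log(0.012) − log Q = -5.7625 − (-3.1926) = -2.5699; [Cr³⁺] = 10^(-2.5699) ≈ 0.0027 M.

0.0027 M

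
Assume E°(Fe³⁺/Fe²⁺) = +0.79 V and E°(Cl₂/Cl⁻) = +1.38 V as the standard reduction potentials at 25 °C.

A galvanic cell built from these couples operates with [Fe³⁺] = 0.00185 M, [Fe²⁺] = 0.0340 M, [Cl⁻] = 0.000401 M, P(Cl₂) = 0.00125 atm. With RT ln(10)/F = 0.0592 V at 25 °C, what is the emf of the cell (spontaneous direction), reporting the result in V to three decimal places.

+0.780 V

Cl₂/Cl⁻ is the cathode (higher E°), Fe³⁺/Fe²⁺ the anode: E°cell = +1.38 − (+0.79) = +0.59 V, n = 2.
Overall: Cl₂(g) + 2 Fe²⁺(aq) → 2 Cl⁻(aq) + 2 Fe³⁺(aq)
Q = [Cl⁻]^2·[Fe³⁺]^2 / (P(Cl₂)·[Fe²⁺]^2); log Q = -6.419.
E = E° − (0.0592/n) log Q = +0.59 − (0.0592/2)(-6.419) = +0.780 V.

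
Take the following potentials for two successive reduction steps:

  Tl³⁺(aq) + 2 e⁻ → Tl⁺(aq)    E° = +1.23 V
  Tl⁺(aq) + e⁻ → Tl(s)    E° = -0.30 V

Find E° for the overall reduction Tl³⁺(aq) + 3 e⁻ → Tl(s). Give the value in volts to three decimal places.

+0.720 V

Adding the free-energy changes (−nFE°) of the two steps gives −n₃FE°₃ = −n₁FE°₁ − n₂FE°₂.
E°₃ = (2×+1.23 + 1×-0.30) / 3 = (+2.160) / 3 = +0.720 V.
E° values themselves are not directly additive — weighting by electron count is essential.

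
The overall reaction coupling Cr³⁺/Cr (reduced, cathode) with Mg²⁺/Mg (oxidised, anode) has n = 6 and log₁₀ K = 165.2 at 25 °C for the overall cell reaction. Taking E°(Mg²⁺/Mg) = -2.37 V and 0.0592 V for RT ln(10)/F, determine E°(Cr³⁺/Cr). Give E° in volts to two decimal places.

E°cell = (0.0592/n)·log K = (0.0592/6)(165.2) = +1.630 V.
Since Cr³⁺/Cr is the cathode and Mg²⁺/Mg the anode, E°cell = E°(Cr³⁺/Cr) − E°(Mg²⁺/Mg).
So E°(Cr³⁺/Cr) = E°cell + E°(Mg²⁺/Mg) = +1.630 + (-2.37) = -0.74 V.

-0.74 V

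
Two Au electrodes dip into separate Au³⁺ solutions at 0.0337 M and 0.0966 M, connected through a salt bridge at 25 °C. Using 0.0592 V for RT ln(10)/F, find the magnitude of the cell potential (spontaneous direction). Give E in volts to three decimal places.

+0.009 V

For a concentration cell E°cell = 0. The 0.0966 M side is the cathode (reduction is favoured where [Au³⁺] is higher).
With n = 3, E = −(0.0592/3) log([Au³⁺]ₐₙ/[Au³⁺]꜀ₐₜ) = −(0.0592/3) log(0.0337/0.0966) = −(0.0592/3)(-0.457) = +0.009 V.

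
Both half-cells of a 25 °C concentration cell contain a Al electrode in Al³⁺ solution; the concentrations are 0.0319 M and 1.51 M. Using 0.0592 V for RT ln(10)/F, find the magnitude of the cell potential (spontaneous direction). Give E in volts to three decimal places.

+0.033 V

For a concentration cell E°cell = 0. The 1.51 M side is the cathode (reduction is favoured where [Al³⁺] is higher).
With n = 3, E = −(0.0592/3) log([Al³⁺]ₐₙ/[Al³⁺]꜀ₐₜ) = −(0.0592/3) log(0.0319/1.51) = −(0.0592/3)(-1.675) = +0.033 V.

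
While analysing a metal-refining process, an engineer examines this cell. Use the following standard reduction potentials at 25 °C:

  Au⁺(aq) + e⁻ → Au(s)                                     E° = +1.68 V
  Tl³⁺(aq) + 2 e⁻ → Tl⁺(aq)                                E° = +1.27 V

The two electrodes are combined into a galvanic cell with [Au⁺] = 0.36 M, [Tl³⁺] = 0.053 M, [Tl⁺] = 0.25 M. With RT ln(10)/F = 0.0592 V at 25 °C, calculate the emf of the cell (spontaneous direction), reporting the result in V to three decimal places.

+0.404 V

Au⁺/Au is the cathode (higher E°), Tl³⁺/Tl⁺ the anode: E°cell = +1.68 − (+1.27) = +0.41 V, n = 2.
Overall: 2 Au⁺(aq) + Tl⁺(aq) → 2 Au(s) + Tl³⁺(aq)
Q = [Tl³⁺] / ([Au⁺]^2·[Tl⁺]); log Q = 0.214.
E = E° − (0.0592/n) log Q = +0.41 − (0.0592/2)(0.214) = +0.404 V.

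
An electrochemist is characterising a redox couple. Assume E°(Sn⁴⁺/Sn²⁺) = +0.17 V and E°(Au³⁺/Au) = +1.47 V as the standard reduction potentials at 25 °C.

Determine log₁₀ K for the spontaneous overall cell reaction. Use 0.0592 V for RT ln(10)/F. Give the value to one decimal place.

Cathode: Au³⁺/Au; anode: Sn⁴⁺/Sn²⁺. E°cell = +1.30 V, n = 6.
log K = nE°cell / 0.0592 = (6)(+1.30) / 0.0592 = 131.8.

131.8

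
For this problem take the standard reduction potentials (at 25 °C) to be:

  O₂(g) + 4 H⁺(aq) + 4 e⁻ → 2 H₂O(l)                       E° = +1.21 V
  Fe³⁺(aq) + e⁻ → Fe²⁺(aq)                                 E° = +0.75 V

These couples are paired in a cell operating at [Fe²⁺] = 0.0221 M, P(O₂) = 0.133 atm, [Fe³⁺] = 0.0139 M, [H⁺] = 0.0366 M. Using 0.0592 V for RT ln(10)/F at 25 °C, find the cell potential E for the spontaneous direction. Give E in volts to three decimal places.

+0.374 V

O₂/H₂O is the cathode (higher E°), Fe³⁺/Fe²⁺ the anode: E°cell = +1.21 − (+0.75) = +0.46 V, n = 4.
Overall: O₂(g) + 4 H⁺(aq) + 4 Fe²⁺(aq) → 2 H₂O(l) + 4 Fe³⁺(aq)
Q = [Fe³⁺]^4 / (P(O₂)·[H⁺]^4·[Fe²⁺]^4); log Q = 5.817.
E = E° − (0.0592/n) log Q = +0.46 − (0.0592/4)(5.817) = +0.374 V.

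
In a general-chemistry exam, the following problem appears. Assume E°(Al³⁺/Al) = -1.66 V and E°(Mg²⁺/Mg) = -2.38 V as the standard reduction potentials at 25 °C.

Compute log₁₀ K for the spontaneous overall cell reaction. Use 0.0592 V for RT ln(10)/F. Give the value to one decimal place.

Cathode: Al³⁺/Al; anode: Mg²⁺/Mg. E°cell = +0.72 V, n = 6.
log K = nE°cell / 0.0592 = (6)(+0.72) / 0.0592 = 73.0.

73.0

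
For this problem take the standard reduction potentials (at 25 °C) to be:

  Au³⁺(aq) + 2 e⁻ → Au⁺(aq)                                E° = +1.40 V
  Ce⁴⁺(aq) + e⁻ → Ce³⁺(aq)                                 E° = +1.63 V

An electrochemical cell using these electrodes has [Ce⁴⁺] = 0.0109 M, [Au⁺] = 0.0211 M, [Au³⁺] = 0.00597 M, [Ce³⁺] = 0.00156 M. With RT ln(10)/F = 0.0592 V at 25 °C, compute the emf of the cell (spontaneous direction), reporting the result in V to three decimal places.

Ce⁴⁺/Ce³⁺ is the cathode (higher E°), Au³⁺/Au⁺ the anode: E°cell = +1.63 − (+1.40) = +0.23 V, n = 2.
Overall: 2 Ce⁴⁺(aq) + Au⁺(aq) → 2 Ce³⁺(aq) + Au³⁺(aq)
Q = [Ce³⁺]^2·[Au³⁺] / ([Ce⁴⁺]^2·[Au⁺]); log Q = -2.237.
E = E° − (0.0592/n) log Q = +0.23 − (0.0592/2)(-2.237) = +0.296 V.

+0.296 V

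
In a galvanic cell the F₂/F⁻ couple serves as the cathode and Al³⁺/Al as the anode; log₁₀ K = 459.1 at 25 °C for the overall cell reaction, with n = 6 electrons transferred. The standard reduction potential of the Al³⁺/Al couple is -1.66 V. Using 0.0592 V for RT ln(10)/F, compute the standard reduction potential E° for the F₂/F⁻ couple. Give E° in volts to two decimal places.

+2.87 V

E°cell = (0.0592/n)·log K = (0.0592/6)(459.1) = +4.530 V.
Since F₂/F⁻ is the cathode and Al³⁺/Al the anode, E°cell = E°(F₂/F⁻) − E°(Al³⁺/Al).
So E°(F₂/F⁻) = E°cell + E°(Al³⁺/Al) = +4.530 + (-1.66) = +2.87 V.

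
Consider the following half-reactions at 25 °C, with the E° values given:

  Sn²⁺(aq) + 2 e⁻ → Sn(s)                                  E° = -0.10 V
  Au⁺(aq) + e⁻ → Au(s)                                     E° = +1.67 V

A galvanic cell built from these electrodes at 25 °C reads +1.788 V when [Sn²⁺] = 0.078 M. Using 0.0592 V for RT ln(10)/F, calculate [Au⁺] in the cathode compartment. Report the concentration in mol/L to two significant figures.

0.56 M

Au⁺/Au is the cathode, Sn²⁺/Sn the anode: E°cell = +1.77 V, n = 2.
Overall reaction: 2 Au⁺(aq) + Sn(s) → 2 Au(s) + Sn²⁺(aq); Q = [Sn²⁺]^1/[Au⁺]^2.
From E = E° − (0.0592/n) log Q: log Q = (E° − E)·n/0.0592 = (+1.77 − (+1.788))·2/0.0592 = -0.6081.
So 2·log[Au⁺] = 1·log(0.078) − log Q = -1.1079 − (-0.6081) = -0.4998; log[Au⁺] = -0.4998 / 2 = -0.2499; [Au⁺] = 10^(-0.2499) ≈ 0.56 M.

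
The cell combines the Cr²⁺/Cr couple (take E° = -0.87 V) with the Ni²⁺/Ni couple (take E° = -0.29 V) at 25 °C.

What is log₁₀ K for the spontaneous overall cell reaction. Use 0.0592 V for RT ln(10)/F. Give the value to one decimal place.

19.6

Cathode: Ni²⁺/Ni; anode: Cr²⁺/Cr. E°cell = +0.58 V, n = 2.
log K = nE°cell / 0.0592 = (2)(+0.58) / 0.0592 = 19.6.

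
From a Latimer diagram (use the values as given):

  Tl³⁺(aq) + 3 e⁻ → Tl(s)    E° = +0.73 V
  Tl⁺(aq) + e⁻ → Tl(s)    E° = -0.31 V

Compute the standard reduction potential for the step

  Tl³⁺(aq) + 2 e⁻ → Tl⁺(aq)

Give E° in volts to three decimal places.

+1.250 V

Sequential free energies add, so n₃E°₃ = n₁E°₁ + n₂E°₂.
With n₃ = 3, and the known step contributing 1×(-0.31) V, the unknown satisfies 2·E° = 3×(+0.73) − 1×(-0.31) = +2.500.
E° = +2.500 / 2 = +1.250 V.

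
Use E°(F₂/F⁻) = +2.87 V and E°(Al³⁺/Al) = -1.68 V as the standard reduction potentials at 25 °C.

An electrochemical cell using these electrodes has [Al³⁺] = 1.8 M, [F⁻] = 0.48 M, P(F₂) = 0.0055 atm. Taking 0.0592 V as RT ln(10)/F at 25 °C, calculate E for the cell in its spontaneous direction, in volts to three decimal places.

+4.497 V

F₂/F⁻ is the cathode (higher E°), Al³⁺/Al the anode: E°cell = +2.87 − (-1.68) = +4.55 V, n = 6.
Overall: 3 F₂(g) + 2 Al(s) → 6 F⁻(aq) + 2 Al³⁺(aq)
Q = [F⁻]^6·[Al³⁺]^2 / (P(F₂)^3); log Q = 5.377.
E = E° − (0.0592/n) log Q = +4.55 − (0.0592/6)(5.377) = +4.497 V.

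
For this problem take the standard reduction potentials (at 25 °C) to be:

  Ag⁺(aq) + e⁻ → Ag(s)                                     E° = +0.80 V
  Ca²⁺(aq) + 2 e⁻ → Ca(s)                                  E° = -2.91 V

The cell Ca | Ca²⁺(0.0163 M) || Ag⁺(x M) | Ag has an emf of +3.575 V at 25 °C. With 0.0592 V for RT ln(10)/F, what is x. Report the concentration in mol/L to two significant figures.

0.00067 M

Ag⁺/Ag is the cathode, Ca²⁺/Ca the anode: E°cell = +3.71 V, n = 2.
Overall reaction: 2 Ag⁺(aq) + Ca(s) → 2 Ag(s) + Ca²⁺(aq); Q = [Ca²⁺]^1/[Ag⁺]^2.
From E = E° − (0.0592/n) log Q: log Q = (E° − E)·n/0.0592 = (+3.71 − (+3.575))·2/0.0592 = 4.5608.
So 2·log[Ag⁺] = 1·log(0.0163) − log Q = -1.7878 − (4.5608) = -6.3486; log[Ag⁺] = -6.3486 / 2 = -3.1743; [Ag⁺] = 10^(-3.1743) ≈ 0.00067 M.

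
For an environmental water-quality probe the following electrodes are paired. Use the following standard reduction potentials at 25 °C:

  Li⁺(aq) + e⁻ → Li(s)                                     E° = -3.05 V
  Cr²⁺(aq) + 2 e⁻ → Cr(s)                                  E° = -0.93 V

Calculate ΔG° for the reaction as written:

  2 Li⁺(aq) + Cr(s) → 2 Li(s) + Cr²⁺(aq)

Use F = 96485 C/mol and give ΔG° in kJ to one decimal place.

+409.1 kJ

As written, Li⁺/Li is reduced (cathode) and Cr²⁺/Cr is oxidised (anode), so E°cell = (-3.05) − (-0.93) = -2.12 V.
Balancing electrons gives n = 2.
ΔG° = −nFE° = −(2)(96485)(-2.12) = 409,096 J = +409.1 kJ.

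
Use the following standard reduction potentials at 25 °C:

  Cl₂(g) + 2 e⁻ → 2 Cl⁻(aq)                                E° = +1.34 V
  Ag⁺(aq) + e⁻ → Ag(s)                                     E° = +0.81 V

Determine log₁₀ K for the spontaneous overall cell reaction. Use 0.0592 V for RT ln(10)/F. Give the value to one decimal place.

Cathode: Cl₂/Cl⁻; anode: Ag⁺/Ag. E°cell = +0.53 V, n = 2.
log K = nE°cell / 0.0592 = (2)(+0.53) / 0.0592 = 17.9.

17.9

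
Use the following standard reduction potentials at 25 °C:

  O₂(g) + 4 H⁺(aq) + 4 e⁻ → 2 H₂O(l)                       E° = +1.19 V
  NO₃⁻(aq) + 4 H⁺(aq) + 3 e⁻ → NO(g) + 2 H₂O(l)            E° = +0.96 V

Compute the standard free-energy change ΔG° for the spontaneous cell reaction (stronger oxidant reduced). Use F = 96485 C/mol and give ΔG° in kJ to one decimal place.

-266.3 kJ

O₂/H₂O (E° = +1.19 V) is the cathode; NO₃⁻/NO (E° = +0.96 V) is the anode, so E°cell = +0.23 V.
Balancing electrons gives n = 12 (lcm of 4 and 3).
ΔG° = −nFE° = −(12)(96485)(+0.23) = -266,299 J = -266.3 kJ.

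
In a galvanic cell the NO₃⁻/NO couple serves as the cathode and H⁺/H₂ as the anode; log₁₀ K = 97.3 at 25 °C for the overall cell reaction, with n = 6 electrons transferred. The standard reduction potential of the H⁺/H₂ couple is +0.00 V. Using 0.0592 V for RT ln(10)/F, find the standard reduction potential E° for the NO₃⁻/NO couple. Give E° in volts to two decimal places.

+0.96 V

E°cell = (0.0592/n)·log K = (0.0592/6)(97.3) = +0.960 V.
Since NO₃⁻/NO is the cathode and H⁺/H₂ the anode, E°cell = E°(NO₃⁻/NO) − E°(H⁺/H₂).
So E°(NO₃⁻/NO) = E°cell + E°(H⁺/H₂) = +0.960 + (+0.00) = +0.96 V.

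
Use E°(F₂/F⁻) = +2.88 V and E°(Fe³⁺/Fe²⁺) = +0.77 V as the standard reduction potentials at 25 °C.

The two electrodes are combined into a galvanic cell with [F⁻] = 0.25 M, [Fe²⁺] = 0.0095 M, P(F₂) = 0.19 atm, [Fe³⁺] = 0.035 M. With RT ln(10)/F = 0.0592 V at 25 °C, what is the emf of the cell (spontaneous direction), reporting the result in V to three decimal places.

F₂/F⁻ is the cathode (higher E°), Fe³⁺/Fe²⁺ the anode: E°cell = +2.88 − (+0.77) = +2.11 V, n = 2.
Overall: F₂(g) + 2 Fe²⁺(aq) → 2 F⁻(aq) + 2 Fe³⁺(aq)
Q = [F⁻]^2·[Fe³⁺]^2 / (P(F₂)·[Fe²⁺]^2); log Q = 0.650.
E = E° − (0.0592/n) log Q = +2.11 − (0.0592/2)(0.650) = +2.091 V.

+2.091 V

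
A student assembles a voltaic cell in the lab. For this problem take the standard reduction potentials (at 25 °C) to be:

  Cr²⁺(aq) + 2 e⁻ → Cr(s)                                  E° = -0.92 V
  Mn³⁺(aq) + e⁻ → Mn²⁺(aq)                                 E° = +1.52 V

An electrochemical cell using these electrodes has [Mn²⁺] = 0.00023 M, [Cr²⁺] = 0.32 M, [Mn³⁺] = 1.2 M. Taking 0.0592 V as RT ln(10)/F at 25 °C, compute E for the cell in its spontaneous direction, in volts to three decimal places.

Mn³⁺/Mn²⁺ is the cathode (higher E°), Cr²⁺/Cr the anode: E°cell = +1.52 − (-0.92) = +2.44 V, n = 2.
Overall: 2 Mn³⁺(aq) + Cr(s) → 2 Mn²⁺(aq) + Cr²⁺(aq)
Q = [Mn²⁺]^2·[Cr²⁺] / ([Mn³⁺]^2); log Q = -7.930.
E = E° − (0.0592/n) log Q = +2.44 − (0.0592/2)(-7.930) = +2.675 V.

+2.675 V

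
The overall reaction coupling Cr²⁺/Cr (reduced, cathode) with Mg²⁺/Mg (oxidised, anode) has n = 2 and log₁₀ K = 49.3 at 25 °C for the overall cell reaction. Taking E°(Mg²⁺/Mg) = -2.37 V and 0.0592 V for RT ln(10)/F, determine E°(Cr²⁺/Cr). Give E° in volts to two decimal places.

E°cell = (0.0592/n)·log K = (0.0592/2)(49.3) = +1.459 V.
Since Cr²⁺/Cr is the cathode and Mg²⁺/Mg the anode, E°cell = E°(Cr²⁺/Cr) − E°(Mg²⁺/Mg).
So E°(Cr²⁺/Cr) = E°cell + E°(Mg²⁺/Mg) = +1.459 + (-2.37) = -0.91 V.

-0.91 V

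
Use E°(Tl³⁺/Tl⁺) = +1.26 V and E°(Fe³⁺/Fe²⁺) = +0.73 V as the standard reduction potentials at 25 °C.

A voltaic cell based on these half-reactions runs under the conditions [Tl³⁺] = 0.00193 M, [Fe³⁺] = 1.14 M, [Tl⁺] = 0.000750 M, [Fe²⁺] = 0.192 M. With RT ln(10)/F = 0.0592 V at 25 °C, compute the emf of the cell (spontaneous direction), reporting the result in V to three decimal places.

+0.496 V

Tl³⁺/Tl⁺ is the cathode (higher E°), Fe³⁺/Fe²⁺ the anode: E°cell = +1.26 − (+0.73) = +0.53 V, n = 2.
Overall: Tl³⁺(aq) + 2 Fe²⁺(aq) → Tl⁺(aq) + 2 Fe³⁺(aq)
Q = [Tl⁺]·[Fe³⁺]^2 / ([Tl³⁺]·[Fe²⁺]^2); log Q = 1.137.
E = E° − (0.0592/n) log Q = +0.53 − (0.0592/2)(1.137) = +0.496 V.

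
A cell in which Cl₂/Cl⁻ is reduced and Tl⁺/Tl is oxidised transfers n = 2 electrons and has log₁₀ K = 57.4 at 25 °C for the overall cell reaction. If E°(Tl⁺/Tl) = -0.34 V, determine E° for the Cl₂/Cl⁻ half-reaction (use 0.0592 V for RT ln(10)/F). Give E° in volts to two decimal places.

+1.36 V

E°cell = (0.0592/n)·log K = (0.0592/2)(57.4) = +1.699 V.
Since Cl₂/Cl⁻ is the cathode and Tl⁺/Tl the anode, E°cell = E°(Cl₂/Cl⁻) − E°(Tl⁺/Tl).
So E°(Cl₂/Cl⁻) = E°cell + E°(Tl⁺/Tl) = +1.699 + (-0.34) = +1.36 V.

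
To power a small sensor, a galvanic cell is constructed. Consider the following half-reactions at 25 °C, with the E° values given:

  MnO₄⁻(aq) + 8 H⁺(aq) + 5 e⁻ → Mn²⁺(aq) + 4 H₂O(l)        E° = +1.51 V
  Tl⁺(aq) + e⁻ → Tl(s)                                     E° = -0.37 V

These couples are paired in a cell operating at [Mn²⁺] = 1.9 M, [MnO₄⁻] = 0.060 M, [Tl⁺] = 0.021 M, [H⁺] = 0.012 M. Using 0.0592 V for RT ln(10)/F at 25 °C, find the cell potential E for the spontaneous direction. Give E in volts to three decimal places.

+1.780 V

MnO₄⁻/Mn²⁺ is the cathode (higher E°), Tl⁺/Tl the anode: E°cell = +1.51 − (-0.37) = +1.88 V, n = 5.
Overall: MnO₄⁻(aq) + 8 H⁺(aq) + 5 Tl(s) → Mn²⁺(aq) + 4 H₂O(l) + 5 Tl⁺(aq)
Q = [Mn²⁺]·[Tl⁺]^5 / ([MnO₄⁻]·[H⁺]^8); log Q = 8.478.
E = E° − (0.0592/n) log Q = +1.88 − (0.0592/5)(8.478) = +1.780 V.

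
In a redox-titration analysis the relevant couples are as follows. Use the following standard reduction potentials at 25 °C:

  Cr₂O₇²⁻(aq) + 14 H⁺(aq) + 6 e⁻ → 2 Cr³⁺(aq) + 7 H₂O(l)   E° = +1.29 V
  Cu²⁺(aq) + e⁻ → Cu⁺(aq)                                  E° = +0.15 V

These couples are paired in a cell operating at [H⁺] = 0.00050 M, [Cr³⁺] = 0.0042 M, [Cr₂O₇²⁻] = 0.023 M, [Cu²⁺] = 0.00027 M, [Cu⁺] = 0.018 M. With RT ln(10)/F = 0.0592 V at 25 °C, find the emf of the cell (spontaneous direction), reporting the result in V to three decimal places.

Cr₂O₇²⁻/Cr³⁺ is the cathode (higher E°), Cu²⁺/Cu⁺ the anode: E°cell = +1.29 − (+0.15) = +1.14 V, n = 6.
Overall: Cr₂O₇²⁻(aq) + 14 H⁺(aq) + 6 Cu⁺(aq) → 2 Cr³⁺(aq) + 7 H₂O(l) + 6 Cu²⁺(aq)
Q = [Cr³⁺]^2·[Cu²⁺]^6 / ([Cr₂O₇²⁻]·[H⁺]^14·[Cu⁺]^6); log Q = 32.156.
E = E° − (0.0592/n) log Q = +1.14 − (0.0592/6)(32.156) = +0.823 V.

+0.823 V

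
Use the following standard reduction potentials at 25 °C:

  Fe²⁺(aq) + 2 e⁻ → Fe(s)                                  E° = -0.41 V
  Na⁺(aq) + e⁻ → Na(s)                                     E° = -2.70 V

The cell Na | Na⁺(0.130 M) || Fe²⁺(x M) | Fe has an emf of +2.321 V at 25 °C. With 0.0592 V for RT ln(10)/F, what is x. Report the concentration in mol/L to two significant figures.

0.19 M

Fe²⁺/Fe is the cathode, Na⁺/Na the anode: E°cell = +2.29 V, n = 2.
Overall reaction: Fe²⁺(aq) + 2 Na(s) → Fe(s) + 2 Na⁺(aq); Q = [Na⁺]^2/[Fe²⁺]^1.
From E = E° − (0.0592/n) log Q: log Q = (E° − E)·n/0.0592 = (+2.29 − (+2.321))·2/0.0592 = -1.0473.
So 1·log[Fe²⁺] = 2·log(0.13) − log Q = -1.7721 − (-1.0473) = -0.7248; [Fe²⁺] = 10^(-0.7248) ≈ 0.19 M.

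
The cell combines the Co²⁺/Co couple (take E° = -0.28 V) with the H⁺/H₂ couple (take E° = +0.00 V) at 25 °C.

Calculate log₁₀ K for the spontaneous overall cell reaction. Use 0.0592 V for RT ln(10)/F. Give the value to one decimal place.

9.5

Cathode: H⁺/H₂; anode: Co²⁺/Co. E°cell = +0.28 V, n = 2.
log K = nE°cell / 0.0592 = (2)(+0.28) / 0.0592 = 9.5.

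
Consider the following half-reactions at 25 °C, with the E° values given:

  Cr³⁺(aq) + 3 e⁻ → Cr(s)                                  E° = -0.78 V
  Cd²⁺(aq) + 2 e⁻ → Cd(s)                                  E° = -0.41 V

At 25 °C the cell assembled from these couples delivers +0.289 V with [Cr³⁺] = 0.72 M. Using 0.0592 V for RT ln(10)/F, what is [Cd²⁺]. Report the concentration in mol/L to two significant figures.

0.0015 M

Cd²⁺/Cd is the cathode, Cr³⁺/Cr the anode: E°cell = +0.37 V, n = 6.
Overall reaction: 3 Cd²⁺(aq) + 2 Cr(s) → 3 Cd(s) + 2 Cr³⁺(aq); Q = [Cr³⁺]^2/[Cd²⁺]^3.
From E = E° − (0.0592/n) log Q: log Q = (E° − E)·n/0.0592 = (+0.37 − (+0.289))·6/0.0592 = 8.2095.
So 3·log[Cd²⁺] = 2·log(0.72) − log Q = -0.2853 − (8.2095) = -8.4948; log[Cd²⁺] = -8.4948 / 3 = -2.8316; [Cd²⁺] = 10^(-2.8316) ≈ 0.0015 M.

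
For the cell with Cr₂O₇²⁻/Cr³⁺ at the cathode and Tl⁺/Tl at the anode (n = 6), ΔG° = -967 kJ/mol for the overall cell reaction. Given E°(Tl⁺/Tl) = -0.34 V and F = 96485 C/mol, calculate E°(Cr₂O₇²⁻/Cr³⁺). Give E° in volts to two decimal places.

+1.33 V

E°cell = −ΔG°/(nF) = −(-967×10³)/((6)(96485)) = +1.670 V.
Since Cr₂O₇²⁻/Cr³⁺ is the cathode and Tl⁺/Tl the anode, E°cell = E°(Cr₂O₇²⁻/Cr³⁺) − E°(Tl⁺/Tl).
So E°(Cr₂O₇²⁻/Cr³⁺) = E°cell + E°(Tl⁺/Tl) = +1.670 + (-0.34) = +1.33 V.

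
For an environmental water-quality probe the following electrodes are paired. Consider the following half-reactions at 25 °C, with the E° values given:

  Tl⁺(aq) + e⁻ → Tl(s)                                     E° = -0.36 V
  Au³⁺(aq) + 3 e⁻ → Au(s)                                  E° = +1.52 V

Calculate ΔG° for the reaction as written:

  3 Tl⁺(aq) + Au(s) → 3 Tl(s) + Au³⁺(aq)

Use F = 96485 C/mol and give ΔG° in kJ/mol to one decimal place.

As written, Tl⁺/Tl is reduced (cathode) and Au³⁺/Au is oxidised (anode), so E°cell = (-0.36) − (+1.52) = -1.88 V.
Balancing electrons gives n = 3.
ΔG° = −nFE° = −(3)(96485)(-1.88) = 544,175 J = +544.2 kJ/mol.

+544.2 kJ/mol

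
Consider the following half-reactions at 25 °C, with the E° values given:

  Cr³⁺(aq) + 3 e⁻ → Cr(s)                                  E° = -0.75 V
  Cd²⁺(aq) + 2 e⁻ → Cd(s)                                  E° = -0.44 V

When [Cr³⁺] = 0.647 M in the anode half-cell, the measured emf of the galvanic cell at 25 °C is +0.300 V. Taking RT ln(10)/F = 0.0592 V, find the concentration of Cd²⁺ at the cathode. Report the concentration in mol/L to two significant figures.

Cd²⁺/Cd is the cathode, Cr³⁺/Cr the anode: E°cell = +0.31 V, n = 6.
Overall reaction: 3 Cd²⁺(aq) + 2 Cr(s) → 3 Cd(s) + 2 Cr³⁺(aq); Q = [Cr³⁺]^2/[Cd²⁺]^3.
From E = E° − (0.0592/n) log Q: log Q = (E° − E)·n/0.0592 = (+0.31 − (+0.300))·6/0.0592 = 1.0135.
So 3·log[Cd²⁺] = 2·log(0.647) − log Q = -0.3782 − (1.0135) = -1.3917; log[Cd²⁺] = -1.3917 / 3 = -0.4639; [Cd²⁺] = 10^(-0.4639) ≈ 0.34 M.

0.34 M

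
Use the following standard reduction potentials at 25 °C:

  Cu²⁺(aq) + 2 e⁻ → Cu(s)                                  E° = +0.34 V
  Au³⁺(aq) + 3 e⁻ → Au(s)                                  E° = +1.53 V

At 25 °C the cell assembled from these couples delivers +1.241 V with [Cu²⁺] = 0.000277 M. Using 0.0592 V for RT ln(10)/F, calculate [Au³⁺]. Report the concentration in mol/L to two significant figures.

Au³⁺/Au is the cathode, Cu²⁺/Cu the anode: E°cell = +1.19 V, n = 6.
Overall reaction: 2 Au³⁺(aq) + 3 Cu(s) → 2 Au(s) + 3 Cu²⁺(aq); Q = [Cu²⁺]^3/[Au³⁺]^2.
From E = E° − (0.0592/n) log Q: log Q = (E° − E)·n/0.0592 = (+1.19 − (+1.241))·6/0.0592 = -5.1689.
So 2·log[Au³⁺] = 3·log(0.000277) − log Q = -10.6726 − (-5.1689) = -5.5037; log[Au³⁺] = -5.5037 / 2 = -2.7519; [Au³⁺] = 10^(-2.7519) ≈ 0.0018 M.

0.0018 M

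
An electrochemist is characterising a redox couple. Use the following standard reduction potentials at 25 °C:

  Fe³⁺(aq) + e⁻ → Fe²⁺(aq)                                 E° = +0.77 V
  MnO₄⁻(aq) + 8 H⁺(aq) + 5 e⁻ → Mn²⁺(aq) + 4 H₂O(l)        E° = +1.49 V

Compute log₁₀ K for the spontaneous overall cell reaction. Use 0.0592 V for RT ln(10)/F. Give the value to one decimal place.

60.8

Cathode: MnO₄⁻/Mn²⁺; anode: Fe³⁺/Fe²⁺. E°cell = +0.72 V, n = 5.
log K = nE°cell / 0.0592 = (5)(+0.72) / 0.0592 = 60.8.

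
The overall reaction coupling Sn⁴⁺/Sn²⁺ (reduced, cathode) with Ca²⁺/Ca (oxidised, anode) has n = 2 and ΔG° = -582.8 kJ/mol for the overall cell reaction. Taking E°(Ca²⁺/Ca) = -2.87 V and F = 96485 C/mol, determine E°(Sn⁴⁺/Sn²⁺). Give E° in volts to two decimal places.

E°cell = −ΔG°/(nF) = −(-582.8×10³)/((2)(96485)) = +3.020 V.
Since Sn⁴⁺/Sn²⁺ is the cathode and Ca²⁺/Ca the anode, E°cell = E°(Sn⁴⁺/Sn²⁺) − E°(Ca²⁺/Ca).
So E°(Sn⁴⁺/Sn²⁺) = E°cell + E°(Ca²⁺/Ca) = +3.020 + (-2.87) = +0.15 V.

+0.15 V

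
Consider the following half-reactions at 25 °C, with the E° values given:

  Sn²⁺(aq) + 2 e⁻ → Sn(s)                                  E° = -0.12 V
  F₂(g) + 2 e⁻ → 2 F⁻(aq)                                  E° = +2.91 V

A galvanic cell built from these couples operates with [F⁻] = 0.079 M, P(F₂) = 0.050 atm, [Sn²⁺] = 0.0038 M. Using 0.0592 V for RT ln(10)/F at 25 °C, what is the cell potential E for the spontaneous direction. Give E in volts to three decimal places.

F₂/F⁻ is the cathode (higher E°), Sn²⁺/Sn the anode: E°cell = +2.91 − (-0.12) = +3.03 V, n = 2.
Overall: F₂(g) + Sn(s) → 2 F⁻(aq) + Sn²⁺(aq)
Q = [F⁻]^2·[Sn²⁺] / (P(F₂)); log Q = -3.324.
E = E° − (0.0592/n) log Q = +3.03 − (0.0592/2)(-3.324) = +3.128 V.

+3.128 V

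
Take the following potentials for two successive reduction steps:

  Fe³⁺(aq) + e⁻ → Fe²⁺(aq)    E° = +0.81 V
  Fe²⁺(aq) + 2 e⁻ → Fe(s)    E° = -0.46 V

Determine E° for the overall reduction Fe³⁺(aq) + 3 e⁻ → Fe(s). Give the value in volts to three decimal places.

-0.037 V

Adding the free-energy changes (−nFE°) of the two steps gives −n₃FE°₃ = −n₁FE°₁ − n₂FE°₂.
E°₃ = (1×+0.81 + 2×-0.46) / 3 = (-0.110) / 3 = -0.037 V.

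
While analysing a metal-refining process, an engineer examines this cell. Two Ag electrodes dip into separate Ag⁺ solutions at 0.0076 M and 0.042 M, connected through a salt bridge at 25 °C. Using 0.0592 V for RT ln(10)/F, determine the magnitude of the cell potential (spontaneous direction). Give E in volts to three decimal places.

For a concentration cell E°cell = 0. The 0.042 M side is the cathode (reduction is favoured where [Ag⁺] is higher).
With n = 1, E = −(0.0592/1) log([Ag⁺]ₐₙ/[Ag⁺]꜀ₐₜ) = −(0.0592/1) log(0.0076/0.042) = −(0.0592/1)(-0.742) = +0.044 V.

+0.044 V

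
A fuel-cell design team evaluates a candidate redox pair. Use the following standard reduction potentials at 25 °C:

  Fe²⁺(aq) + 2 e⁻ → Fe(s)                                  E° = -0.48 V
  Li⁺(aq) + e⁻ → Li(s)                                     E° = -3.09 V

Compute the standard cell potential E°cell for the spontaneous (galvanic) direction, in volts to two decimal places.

+2.61 V

The Fe²⁺/Fe couple has the higher reduction potential, so it is the cathode; Li⁺/Li is oxidised at the anode.
E°cell = E°(cathode) − E°(anode) = (-0.48) − (-3.09) = +2.61 V.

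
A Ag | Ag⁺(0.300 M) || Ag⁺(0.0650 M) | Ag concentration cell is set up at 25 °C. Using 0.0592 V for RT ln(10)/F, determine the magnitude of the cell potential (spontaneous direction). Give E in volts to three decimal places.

+0.039 V

For a concentration cell E°cell = 0. The 0.300 M side is the cathode (reduction is favoured where [Ag⁺] is higher).
With n = 1, E = −(0.0592/1) log([Ag⁺]ₐₙ/[Ag⁺]꜀ₐₜ) = −(0.0592/1) log(0.065/0.3) = −(0.0592/1)(-0.664) = +0.039 V.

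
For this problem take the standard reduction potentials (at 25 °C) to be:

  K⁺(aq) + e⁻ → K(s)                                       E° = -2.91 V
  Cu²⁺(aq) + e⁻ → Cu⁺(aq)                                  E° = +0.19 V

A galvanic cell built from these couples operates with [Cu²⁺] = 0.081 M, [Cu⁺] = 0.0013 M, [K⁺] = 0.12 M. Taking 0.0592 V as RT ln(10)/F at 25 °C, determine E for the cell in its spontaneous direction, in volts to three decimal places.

Cu²⁺/Cu⁺ is the cathode (higher E°), K⁺/K the anode: E°cell = +0.19 − (-2.91) = +3.10 V, n = 1.
Overall: Cu²⁺(aq) + K(s) → Cu⁺(aq) + K⁺(aq)
Q = [Cu⁺]·[K⁺] / ([Cu²⁺]); log Q = -2.715.
E = E° − (0.0592/n) log Q = +3.10 − (0.0592/1)(-2.715) = +3.261 V.

+3.261 V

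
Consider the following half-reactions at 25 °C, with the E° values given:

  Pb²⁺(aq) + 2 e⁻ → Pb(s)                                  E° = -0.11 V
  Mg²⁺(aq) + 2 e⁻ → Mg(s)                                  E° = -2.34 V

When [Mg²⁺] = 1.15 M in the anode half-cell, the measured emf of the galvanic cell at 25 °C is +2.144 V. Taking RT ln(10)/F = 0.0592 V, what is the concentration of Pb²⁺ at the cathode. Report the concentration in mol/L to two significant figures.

Pb²⁺/Pb is the cathode, Mg²⁺/Mg the anode: E°cell = +2.23 V, n = 2.
Overall reaction: Pb²⁺(aq) + Mg(s) → Pb(s) + Mg²⁺(aq); Q = [Mg²⁺]^1/[Pb²⁺]^1.
From E = E° − (0.0592/n) log Q: log Q = (E° − E)·n/0.0592 = (+2.23 − (+2.144))·2/0.0592 = 2.9054.
So 1·log[Pb²⁺] = 1·log(1.15) − log Q = 0.0607 − (2.9054) = -2.8447; [Pb²⁺] = 10^(-2.8447) ≈ 0.0014 M.

0.0014 M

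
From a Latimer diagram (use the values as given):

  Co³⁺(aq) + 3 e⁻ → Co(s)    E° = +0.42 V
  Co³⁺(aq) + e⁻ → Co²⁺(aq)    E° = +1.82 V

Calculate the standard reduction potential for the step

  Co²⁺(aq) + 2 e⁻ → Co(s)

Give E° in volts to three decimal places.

-0.280 V

Sequential free energies add, so n₃E°₃ = n₁E°₁ + n₂E°₂.
With n₃ = 3, and the known step contributing 1×(+1.82) V, the unknown satisfies 2·E° = 3×(+0.42) − 1×(+1.82) = -0.560.
E° = -0.560 / 2 = -0.280 V.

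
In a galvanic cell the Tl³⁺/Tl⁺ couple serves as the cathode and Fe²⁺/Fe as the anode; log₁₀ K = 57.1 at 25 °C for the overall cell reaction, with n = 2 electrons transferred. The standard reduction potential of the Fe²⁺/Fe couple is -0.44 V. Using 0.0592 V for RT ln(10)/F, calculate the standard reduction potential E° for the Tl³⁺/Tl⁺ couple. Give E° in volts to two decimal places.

+1.25 V

E°cell = (0.0592/n)·log K = (0.0592/2)(57.1) = +1.690 V.
Since Tl³⁺/Tl⁺ is the cathode and Fe²⁺/Fe the anode, E°cell = E°(Tl³⁺/Tl⁺) − E°(Fe²⁺/Fe).
So E°(Tl³⁺/Tl⁺) = E°cell + E°(Fe²⁺/Fe) = +1.690 + (-0.44) = +1.25 V.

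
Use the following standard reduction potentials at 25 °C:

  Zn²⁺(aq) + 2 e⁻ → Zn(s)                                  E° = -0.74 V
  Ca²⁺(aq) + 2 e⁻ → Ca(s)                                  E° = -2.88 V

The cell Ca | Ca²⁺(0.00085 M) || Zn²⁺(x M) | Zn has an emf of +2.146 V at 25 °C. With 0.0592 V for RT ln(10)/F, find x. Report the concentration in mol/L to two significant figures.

Zn²⁺/Zn is the cathode, Ca²⁺/Ca the anode: E°cell = +2.14 V, n = 2.
Overall reaction: Zn²⁺(aq) + Ca(s) → Zn(s) + Ca²⁺(aq); Q = [Ca²⁺]^1/[Zn²⁺]^1.
From E = E° − (0.0592/n) log Q: log Q = (E° − E)·n/0.0592 = (+2.14 − (+2.146))·2/0.0592 = -0.2027.
So 1·log[Zn²⁺] = 1·log(0.00085) − log Q = -3.0706 − (-0.2027) = -2.8679; [Zn²⁺] = 10^(-2.8679) ≈ 0.0014 M.

0.0014 M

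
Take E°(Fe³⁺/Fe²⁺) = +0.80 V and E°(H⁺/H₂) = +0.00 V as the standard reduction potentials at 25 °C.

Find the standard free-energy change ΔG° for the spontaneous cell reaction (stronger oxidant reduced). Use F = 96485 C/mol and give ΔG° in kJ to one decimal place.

-154.4 kJ

Fe³⁺/Fe²⁺ (E° = +0.80 V) is the cathode; H⁺/H₂ (E° = +0.00 V) is the anode, so E°cell = +0.80 V.
Balancing electrons gives n = 2 (lcm of 1 and 2).
ΔG° = −nFE° = −(2)(96485)(+0.80) = -154,376 J = -154.4 kJ.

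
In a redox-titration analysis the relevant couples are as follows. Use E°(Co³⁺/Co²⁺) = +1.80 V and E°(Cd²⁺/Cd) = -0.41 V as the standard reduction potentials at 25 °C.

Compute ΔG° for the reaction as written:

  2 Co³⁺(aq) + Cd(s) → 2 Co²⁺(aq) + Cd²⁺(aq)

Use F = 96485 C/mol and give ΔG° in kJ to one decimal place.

As written, Co³⁺/Co²⁺ is reduced (cathode) and Cd²⁺/Cd is oxidised (anode), so E°cell = (+1.80) − (-0.41) = +2.21 V.
Balancing electrons gives n = 2.
ΔG° = −nFE° = −(2)(96485)(+2.21) = -426,464 J = -426.5 kJ.

-426.5 kJ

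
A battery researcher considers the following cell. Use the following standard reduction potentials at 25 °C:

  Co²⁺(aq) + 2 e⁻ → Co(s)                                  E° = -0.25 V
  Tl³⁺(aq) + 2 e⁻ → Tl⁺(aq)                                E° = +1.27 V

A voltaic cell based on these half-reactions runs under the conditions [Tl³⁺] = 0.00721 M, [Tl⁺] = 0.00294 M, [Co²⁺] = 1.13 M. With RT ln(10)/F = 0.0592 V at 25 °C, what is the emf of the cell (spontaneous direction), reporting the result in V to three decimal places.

+1.530 V

Tl³⁺/Tl⁺ is the cathode (higher E°), Co²⁺/Co the anode: E°cell = +1.27 − (-0.25) = +1.52 V, n = 2.
Overall: Tl³⁺(aq) + Co(s) → Tl⁺(aq) + Co²⁺(aq)
Q = [Tl⁺]·[Co²⁺] / ([Tl³⁺]); log Q = -0.337.
E = E° − (0.0592/n) log Q = +1.52 − (0.0592/2)(-0.337) = +1.530 V.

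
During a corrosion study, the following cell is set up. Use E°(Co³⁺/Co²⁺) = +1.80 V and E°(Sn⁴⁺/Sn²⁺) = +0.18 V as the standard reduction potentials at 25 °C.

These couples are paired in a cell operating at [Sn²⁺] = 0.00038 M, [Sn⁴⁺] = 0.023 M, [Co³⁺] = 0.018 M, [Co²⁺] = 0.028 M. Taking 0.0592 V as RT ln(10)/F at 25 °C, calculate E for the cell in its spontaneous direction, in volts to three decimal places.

Co³⁺/Co²⁺ is the cathode (higher E°), Sn⁴⁺/Sn²⁺ the anode: E°cell = +1.80 − (+0.18) = +1.62 V, n = 2.
Overall: 2 Co³⁺(aq) + Sn²⁺(aq) → 2 Co²⁺(aq) + Sn⁴⁺(aq)
Q = [Co²⁺]^2·[Sn⁴⁺] / ([Co³⁺]^2·[Sn²⁺]); log Q = 2.166.
E = E° − (0.0592/n) log Q = +1.62 − (0.0592/2)(2.166) = +1.556 V.

+1.556 V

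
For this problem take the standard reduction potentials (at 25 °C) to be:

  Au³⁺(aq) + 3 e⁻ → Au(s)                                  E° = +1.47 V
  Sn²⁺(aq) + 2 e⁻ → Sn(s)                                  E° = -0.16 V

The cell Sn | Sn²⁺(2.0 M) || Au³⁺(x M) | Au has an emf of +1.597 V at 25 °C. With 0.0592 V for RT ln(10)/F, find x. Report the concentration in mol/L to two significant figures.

0.060 M

Au³⁺/Au is the cathode, Sn²⁺/Sn the anode: E°cell = +1.63 V, n = 6.
Overall reaction: 2 Au³⁺(aq) + 3 Sn(s) → 2 Au(s) + 3 Sn²⁺(aq); Q = [Sn²⁺]^3/[Au³⁺]^2.
From E = E° − (0.0592/n) log Q: log Q = (E° − E)·n/0.0592 = (+1.63 − (+1.597))·6/0.0592 = 3.3446.
So 2·log[Au³⁺] = 3·log(2) − log Q = 0.9031 − (3.3446) = -2.4415; log[Au³⁺] = -2.4415 / 2 = -1.2208; [Au³⁺] = 10^(-1.2208) ≈ 0.060 M.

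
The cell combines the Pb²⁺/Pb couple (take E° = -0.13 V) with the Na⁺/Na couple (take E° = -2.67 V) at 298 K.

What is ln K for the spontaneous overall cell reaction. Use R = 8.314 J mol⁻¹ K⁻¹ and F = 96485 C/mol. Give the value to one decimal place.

197.8

Cathode: Pb²⁺/Pb; anode: Na⁺/Na. E°cell = (-0.13) − (-2.67) = +2.54 V, with n = 2.
ΔG° = −nFE° = −RT ln K, so ln K = nFE°/(RT) = (2)(96485)(+2.54) / ((8.314)(298)) = 197.832.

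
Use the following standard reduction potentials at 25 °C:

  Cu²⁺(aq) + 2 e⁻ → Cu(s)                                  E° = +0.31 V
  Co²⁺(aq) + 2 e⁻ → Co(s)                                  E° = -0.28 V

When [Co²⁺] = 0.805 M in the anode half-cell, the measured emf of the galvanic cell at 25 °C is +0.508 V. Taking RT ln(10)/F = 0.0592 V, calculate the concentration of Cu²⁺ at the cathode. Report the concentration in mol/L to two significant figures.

Cu²⁺/Cu is the cathode, Co²⁺/Co the anode: E°cell = +0.59 V, n = 2.
Overall reaction: Cu²⁺(aq) + Co(s) → Cu(s) + Co²⁺(aq); Q = [Co²⁺]^1/[Cu²⁺]^1.
From E = E° − (0.0592/n) log Q: log Q = (E° − E)·n/0.0592 = (+0.59 − (+0.508))·2/0.0592 = 2.7703.
So 1·log[Cu²⁺] = 1·log(0.805) − log Q = -0.0942 − (2.7703) = -2.8645; [Cu²⁺] = 10^(-2.8645) ≈ 0.0014 M.

0.0014 M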